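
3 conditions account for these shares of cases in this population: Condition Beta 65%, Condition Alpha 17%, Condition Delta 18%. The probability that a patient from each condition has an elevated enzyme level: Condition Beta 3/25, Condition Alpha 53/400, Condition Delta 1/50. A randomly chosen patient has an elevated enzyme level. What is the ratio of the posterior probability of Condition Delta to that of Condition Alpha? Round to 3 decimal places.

0.160

By Bayes' rule, posterior ∝ prior × likelihood:
  Condition Beta: 0.65 × 0.12 = 0.078
  Condition Alpha: 0.17 × 0.1325 = 0.022525
  Condition Delta: 0.18 × 0.02 = 0.0036
Total = 0.104125.
The ratio is 0.0036 / 0.022525 (the normalizer cancels) = 0.160.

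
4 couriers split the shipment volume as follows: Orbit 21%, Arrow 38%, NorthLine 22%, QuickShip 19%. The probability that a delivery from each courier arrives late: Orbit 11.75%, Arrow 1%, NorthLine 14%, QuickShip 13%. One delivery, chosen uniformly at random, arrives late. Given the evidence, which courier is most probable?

Unnormalized posteriors (prior × likelihood):
  Orbit: 0.21 × 0.1175 = 0.024675
  Arrow: 0.38 × 0.01 = 0.0038
  NorthLine: 0.22 × 0.14 = 0.0308
  QuickShip: 0.19 × 0.13 = 0.0247
Sum = 0.083975.
Largest term belongs to NorthLine, so NorthLine is most probable.

NorthLine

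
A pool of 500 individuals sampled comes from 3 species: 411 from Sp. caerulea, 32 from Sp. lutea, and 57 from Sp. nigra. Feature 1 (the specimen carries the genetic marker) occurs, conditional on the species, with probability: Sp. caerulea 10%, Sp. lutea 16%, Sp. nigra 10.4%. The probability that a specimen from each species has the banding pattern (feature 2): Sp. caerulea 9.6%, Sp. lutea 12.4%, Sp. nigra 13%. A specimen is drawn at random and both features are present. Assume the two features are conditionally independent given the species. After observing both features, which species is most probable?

Sp. caerulea

By Bayes' rule, posterior ∝ prior × likelihood:
  Sp. caerulea: 0.822 × 0.1 × 0.096 = 0.0078912
  Sp. lutea: 0.064 × 0.16 × 0.124 = 0.00126976
  Sp. nigra: 0.114 × 0.104 × 0.13 = 0.00154128
Total = 0.01070224.
Largest term belongs to Sp. caerulea, so Sp. caerulea is most probable.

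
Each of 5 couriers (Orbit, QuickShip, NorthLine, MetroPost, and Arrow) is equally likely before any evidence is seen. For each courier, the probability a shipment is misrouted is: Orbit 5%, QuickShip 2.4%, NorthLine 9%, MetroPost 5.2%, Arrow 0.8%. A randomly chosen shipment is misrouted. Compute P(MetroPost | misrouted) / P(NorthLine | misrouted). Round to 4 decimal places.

With a uniform prior (1/5 each), posterior ∝ likelihood:
  Orbit: 0.05
  QuickShip: 0.024
  NorthLine: 0.09
  MetroPost: 0.052
  Arrow: 0.008
Sum = 0.224.
The ratio is 0.052 / 0.09 (the normalizer cancels) = 0.5778.

0.5778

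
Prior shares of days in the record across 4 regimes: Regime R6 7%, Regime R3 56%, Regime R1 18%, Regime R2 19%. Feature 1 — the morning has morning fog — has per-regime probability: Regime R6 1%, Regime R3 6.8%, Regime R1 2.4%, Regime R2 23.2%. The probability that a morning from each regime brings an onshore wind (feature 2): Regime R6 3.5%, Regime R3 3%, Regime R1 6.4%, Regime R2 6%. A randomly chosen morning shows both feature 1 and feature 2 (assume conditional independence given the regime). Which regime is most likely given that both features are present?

Regime R2

By Bayes' rule, posterior ∝ prior × likelihood:
  Regime R6: 0.07 × 0.01 × 0.035 = 0.0000245
  Regime R3: 0.56 × 0.068 × 0.03 = 0.0011424
  Regime R1: 0.18 × 0.024 × 0.064 = 0.00027648
  Regime R2: 0.19 × 0.232 × 0.06 = 0.0026448
Normalizing constant = 0.00408818.
Largest term belongs to Regime R2, so Regime R2 is most probable.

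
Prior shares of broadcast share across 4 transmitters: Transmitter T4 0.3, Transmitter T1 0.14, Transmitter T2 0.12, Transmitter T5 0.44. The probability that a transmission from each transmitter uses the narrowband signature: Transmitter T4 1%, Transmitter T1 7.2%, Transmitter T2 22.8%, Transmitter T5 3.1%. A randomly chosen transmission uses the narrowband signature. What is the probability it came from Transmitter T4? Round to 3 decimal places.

By Bayes' rule, posterior ∝ prior × likelihood:
  Transmitter T4: 0.3 × 0.01 = 0.003
  Transmitter T1: 0.14 × 0.072 = 0.01008
  Transmitter T2: 0.12 × 0.228 = 0.02736
  Transmitter T5: 0.44 × 0.031 = 0.01364
Normalizing constant = 0.05408.
P(Transmitter T4 | evidence) = 0.003 / 0.05408 ≈ 0.055.

0.055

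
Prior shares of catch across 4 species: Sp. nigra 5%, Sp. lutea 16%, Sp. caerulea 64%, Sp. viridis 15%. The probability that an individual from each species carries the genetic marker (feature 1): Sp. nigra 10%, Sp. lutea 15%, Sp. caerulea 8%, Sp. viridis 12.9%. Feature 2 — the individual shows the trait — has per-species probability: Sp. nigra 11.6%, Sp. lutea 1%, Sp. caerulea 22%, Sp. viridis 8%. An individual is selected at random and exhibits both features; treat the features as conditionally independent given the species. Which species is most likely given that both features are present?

Unnormalized posteriors (prior × likelihood):
  Sp. nigra: 0.05 × 0.1 × 0.116 = 0.00058
  Sp. lutea: 0.16 × 0.15 × 0.01 = 0.00024
  Sp. caerulea: 0.64 × 0.08 × 0.22 = 0.011264
  Sp. viridis: 0.15 × 0.129 × 0.08 = 0.001548
Total = 0.013632.
Largest term belongs to Sp. caerulea, so Sp. caerulea is most probable.

Sp. caerulea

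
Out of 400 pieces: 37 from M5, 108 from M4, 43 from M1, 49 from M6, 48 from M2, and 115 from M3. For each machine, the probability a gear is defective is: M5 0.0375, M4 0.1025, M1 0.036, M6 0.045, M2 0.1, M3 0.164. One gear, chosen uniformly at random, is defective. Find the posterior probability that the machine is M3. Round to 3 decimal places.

0.473

By Bayes' rule, posterior ∝ prior × likelihood:
  M5: 0.0925 × 0.0375 = 0.00346875
  M4: 0.27 × 0.1025 = 0.027675
  M1: 0.1075 × 0.036 = 0.00387
  M6: 0.1225 × 0.045 = 0.0055125
  M2: 0.12 × 0.1 = 0.012
  M3: 0.2875 × 0.164 = 0.04715
Total = 0.09967625.
P(M3 | evidence) = 0.04715 / 0.09967625 ≈ 0.473.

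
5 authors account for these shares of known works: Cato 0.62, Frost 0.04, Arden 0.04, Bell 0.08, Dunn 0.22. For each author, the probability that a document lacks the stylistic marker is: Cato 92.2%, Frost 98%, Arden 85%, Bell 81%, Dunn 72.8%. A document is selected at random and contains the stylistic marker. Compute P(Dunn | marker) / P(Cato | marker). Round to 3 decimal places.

1.237

Taking complements, P(marker | each) = Cato 0.078, Frost 0.02, Arden 0.15, Bell 0.19, Dunn 0.272.
Compute prior × likelihood for every hypothesis:
  Cato: 0.62 × 0.078 = 0.04836
  Frost: 0.04 × 0.02 = 0.0008
  Arden: 0.04 × 0.15 = 0.006
  Bell: 0.08 × 0.19 = 0.0152
  Dunn: 0.22 × 0.272 = 0.05984
Normalizing constant = 0.1302.
The ratio is 0.05984 / 0.04836 (the normalizer cancels) = 1.237.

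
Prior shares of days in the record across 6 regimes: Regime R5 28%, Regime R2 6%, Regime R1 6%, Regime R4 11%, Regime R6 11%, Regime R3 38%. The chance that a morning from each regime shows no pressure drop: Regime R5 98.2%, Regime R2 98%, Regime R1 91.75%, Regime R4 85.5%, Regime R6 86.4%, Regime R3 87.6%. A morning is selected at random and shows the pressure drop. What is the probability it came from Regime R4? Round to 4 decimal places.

Taking complements, P(drop | each) = Regime R5 0.018, Regime R2 0.02, Regime R1 0.0825, Regime R4 0.145, Regime R6 0.136, Regime R3 0.124.
Unnormalized posteriors (prior × likelihood):
  Regime R5: 0.28 × 0.018 = 0.00504
  Regime R2: 0.06 × 0.02 = 0.0012
  Regime R1: 0.06 × 0.0825 = 0.00495
  Regime R4: 0.11 × 0.145 = 0.01595
  Regime R6: 0.11 × 0.136 = 0.01496
  Regime R3: 0.38 × 0.124 = 0.04712
Normalizing constant = 0.08922.
P(Regime R4 | evidence) = 0.01595 / 0.08922 ≈ 0.1788.

0.1788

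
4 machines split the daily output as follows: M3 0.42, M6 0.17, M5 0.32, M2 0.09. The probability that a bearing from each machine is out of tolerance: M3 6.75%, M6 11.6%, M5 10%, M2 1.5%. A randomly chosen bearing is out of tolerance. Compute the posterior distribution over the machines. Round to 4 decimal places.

Prior × likelihood for each hypothesis:
  M3: 0.42 × 0.0675 = 0.02835
  M6: 0.17 × 0.116 = 0.01972
  M5: 0.32 × 0.1 = 0.032
  M2: 0.09 × 0.015 = 0.00135
Normalizing constant = 0.08142.
P(M3 | oversize) = 0.02835/0.08142 ≈ 0.3482
P(M6 | oversize) = 0.01972/0.08142 ≈ 0.2422
P(M5 | oversize) = 0.032/0.08142 ≈ 0.3930
P(M2 | oversize) = 0.00135/0.08142 ≈ 0.0166

M3 0.3482, M6 0.2422, M5 0.3930, M2 0.0166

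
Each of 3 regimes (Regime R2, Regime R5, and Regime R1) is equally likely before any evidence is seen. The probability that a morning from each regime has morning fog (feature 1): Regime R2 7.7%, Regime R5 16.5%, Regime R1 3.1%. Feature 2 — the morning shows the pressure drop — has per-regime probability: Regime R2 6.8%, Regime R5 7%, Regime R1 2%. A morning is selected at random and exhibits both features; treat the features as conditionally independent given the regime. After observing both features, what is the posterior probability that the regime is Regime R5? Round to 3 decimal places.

0.664

Since the prior is uniform, the posterior is proportional to the likelihood:
  Regime R2: 0.077 × 0.068 = 0.005236
  Regime R5: 0.165 × 0.07 = 0.01155
  Regime R1: 0.031 × 0.02 = 0.00062
Normalizing constant = 0.017406.
P(Regime R5 | evidence) = 0.01155 / 0.017406 ≈ 0.664.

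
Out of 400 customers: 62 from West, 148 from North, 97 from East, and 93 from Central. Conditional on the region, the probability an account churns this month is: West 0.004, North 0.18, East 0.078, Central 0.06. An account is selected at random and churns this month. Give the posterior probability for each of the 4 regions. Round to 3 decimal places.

West 0.006, North 0.665, East 0.189, Central 0.139

Compute prior × likelihood for every hypothesis:
  West: 0.155 × 0.004 = 0.00062
  North: 0.37 × 0.18 = 0.0666
  East: 0.2425 × 0.078 = 0.018915
  Central: 0.2325 × 0.06 = 0.01395
Total = 0.100085.
P(West | churn) = 0.00062/0.100085 ≈ 0.006
P(North | churn) = 0.0666/0.100085 ≈ 0.665
P(East | churn) = 0.018915/0.100085 ≈ 0.189
P(Central | churn) = 0.01395/0.100085 ≈ 0.139
(Check: 0.006+0.665+0.189+0.139 = 0.999.)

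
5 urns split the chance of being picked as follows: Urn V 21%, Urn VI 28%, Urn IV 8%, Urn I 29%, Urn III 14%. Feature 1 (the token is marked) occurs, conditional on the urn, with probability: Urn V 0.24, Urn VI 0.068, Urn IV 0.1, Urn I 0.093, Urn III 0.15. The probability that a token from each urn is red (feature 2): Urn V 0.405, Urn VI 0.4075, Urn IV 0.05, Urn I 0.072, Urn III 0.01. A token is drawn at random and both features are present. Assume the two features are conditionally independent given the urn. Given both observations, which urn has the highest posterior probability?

Prior × likelihood for each hypothesis:
  Urn V: 0.21 × 0.24 × 0.405 = 0.020412
  Urn VI: 0.28 × 0.068 × 0.4075 = 0.0077588
  Urn IV: 0.08 × 0.1 × 0.05 = 0.0004
  Urn I: 0.29 × 0.093 × 0.072 = 0.00194184
  Urn III: 0.14 × 0.15 × 0.01 = 0.00021
Total = 0.03072264.
Largest term belongs to Urn V, so Urn V is most probable.

Urn V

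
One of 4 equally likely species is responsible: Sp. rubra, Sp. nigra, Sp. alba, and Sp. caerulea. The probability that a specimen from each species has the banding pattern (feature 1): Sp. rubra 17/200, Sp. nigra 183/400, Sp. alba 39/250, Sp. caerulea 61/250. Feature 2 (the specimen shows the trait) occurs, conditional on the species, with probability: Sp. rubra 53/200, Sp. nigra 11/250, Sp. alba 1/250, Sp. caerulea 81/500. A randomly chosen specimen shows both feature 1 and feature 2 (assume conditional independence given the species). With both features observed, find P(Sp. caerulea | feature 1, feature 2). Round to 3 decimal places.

Since the prior is uniform, the posterior is proportional to the likelihood:
  Sp. rubra: 0.085 × 0.265 = 0.022525
  Sp. nigra: 0.4575 × 0.044 = 0.02013
  Sp. alba: 0.156 × 0.004 = 0.000624
  Sp. caerulea: 0.244 × 0.162 = 0.039528
Total = 0.082807.
P(Sp. caerulea | evidence) = 0.039528 / 0.082807 ≈ 0.477.

0.477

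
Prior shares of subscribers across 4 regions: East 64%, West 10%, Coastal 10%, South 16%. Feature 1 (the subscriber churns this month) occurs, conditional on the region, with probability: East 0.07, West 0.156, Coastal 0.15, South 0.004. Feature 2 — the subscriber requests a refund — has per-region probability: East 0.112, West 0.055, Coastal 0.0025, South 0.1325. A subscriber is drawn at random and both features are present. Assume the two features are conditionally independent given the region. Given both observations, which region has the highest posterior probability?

East

Prior × likelihood for each hypothesis:
  East: 0.64 × 0.07 × 0.112 = 0.0050176
  West: 0.1 × 0.156 × 0.055 = 0.000858
  Coastal: 0.1 × 0.15 × 0.0025 = 0.0000375
  South: 0.16 × 0.004 × 0.1325 = 0.0000848
Sum = 0.0059979.
Largest term belongs to East, so East is most probable.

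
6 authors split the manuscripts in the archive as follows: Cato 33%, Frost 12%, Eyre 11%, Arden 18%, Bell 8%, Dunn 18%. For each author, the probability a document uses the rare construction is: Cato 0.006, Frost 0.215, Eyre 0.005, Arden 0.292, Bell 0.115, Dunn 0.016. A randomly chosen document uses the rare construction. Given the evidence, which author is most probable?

Arden

Compute prior × likelihood for every hypothesis:
  Cato: 0.33 × 0.006 = 0.00198
  Frost: 0.12 × 0.215 = 0.0258
  Eyre: 0.11 × 0.005 = 0.00055
  Arden: 0.18 × 0.292 = 0.05256
  Bell: 0.08 × 0.115 = 0.0092
  Dunn: 0.18 × 0.016 = 0.00288
Sum = 0.09297.
Largest term belongs to Arden, so Arden is most probable.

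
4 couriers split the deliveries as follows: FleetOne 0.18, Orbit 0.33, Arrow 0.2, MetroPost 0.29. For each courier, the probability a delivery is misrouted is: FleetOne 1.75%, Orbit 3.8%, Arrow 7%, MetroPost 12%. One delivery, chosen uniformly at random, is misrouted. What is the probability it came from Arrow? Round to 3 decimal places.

Compute prior × likelihood for every hypothesis:
  FleetOne: 0.18 × 0.0175 = 0.00315
  Orbit: 0.33 × 0.038 = 0.01254
  Arrow: 0.2 × 0.07 = 0.014
  MetroPost: 0.29 × 0.12 = 0.0348
Normalizing constant = 0.06449.
P(Arrow | evidence) = 0.014 / 0.06449 ≈ 0.217.

0.217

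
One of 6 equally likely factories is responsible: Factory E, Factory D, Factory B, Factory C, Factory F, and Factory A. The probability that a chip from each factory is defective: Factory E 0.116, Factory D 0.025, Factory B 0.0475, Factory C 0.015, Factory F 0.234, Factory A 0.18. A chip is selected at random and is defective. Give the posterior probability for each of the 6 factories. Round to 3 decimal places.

Factory E 0.188, Factory D 0.040, Factory B 0.077, Factory C 0.024, Factory F 0.379, Factory A 0.291

Since the prior is uniform, the posterior is proportional to the likelihood:
  Factory E: 0.116
  Factory D: 0.025
  Factory B: 0.0475
  Factory C: 0.015
  Factory F: 0.234
  Factory A: 0.18
Normalizing constant = 0.6175.
P(Factory E | defective) = 0.116/0.6175 ≈ 0.188
P(Factory D | defective) = 0.025/0.6175 ≈ 0.040
P(Factory B | defective) = 0.0475/0.6175 ≈ 0.077
P(Factory C | defective) = 0.015/0.6175 ≈ 0.024
P(Factory F | defective) = 0.234/0.6175 ≈ 0.379
P(Factory A | defective) = 0.18/0.6175 ≈ 0.291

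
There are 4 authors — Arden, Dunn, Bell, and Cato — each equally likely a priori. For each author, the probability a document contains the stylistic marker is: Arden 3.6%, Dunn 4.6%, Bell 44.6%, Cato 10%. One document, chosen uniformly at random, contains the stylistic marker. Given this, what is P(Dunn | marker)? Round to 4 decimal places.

0.0732

Since the prior is uniform, the posterior is proportional to the likelihood:
  Arden: 0.036
  Dunn: 0.046
  Bell: 0.446
  Cato: 0.1
Sum = 0.628.
P(Dunn | evidence) = 0.046 / 0.628 ≈ 0.0732.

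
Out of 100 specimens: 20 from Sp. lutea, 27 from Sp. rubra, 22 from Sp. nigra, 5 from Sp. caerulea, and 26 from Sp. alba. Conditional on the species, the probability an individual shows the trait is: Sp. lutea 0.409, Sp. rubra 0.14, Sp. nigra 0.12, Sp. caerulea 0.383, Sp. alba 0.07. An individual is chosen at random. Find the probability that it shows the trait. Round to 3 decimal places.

0.183

Unnormalized posteriors (prior × likelihood):
  Sp. lutea: 0.2 × 0.409 = 0.0818
  Sp. rubra: 0.27 × 0.14 = 0.0378
  Sp. nigra: 0.22 × 0.12 = 0.0264
  Sp. caerulea: 0.05 × 0.383 = 0.01915
  Sp. alba: 0.26 × 0.07 = 0.0182
P(trait) = 0.0818 + 0.0378 + 0.0264 + 0.01915 + 0.0182 = 0.18335 → 0.183.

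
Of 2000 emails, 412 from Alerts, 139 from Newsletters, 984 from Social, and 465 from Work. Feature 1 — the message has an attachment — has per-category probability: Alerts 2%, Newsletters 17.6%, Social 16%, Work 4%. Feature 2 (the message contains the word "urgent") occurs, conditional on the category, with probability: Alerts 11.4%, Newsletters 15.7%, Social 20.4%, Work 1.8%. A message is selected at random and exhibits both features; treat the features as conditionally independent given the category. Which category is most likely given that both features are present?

Social

By Bayes' rule, posterior ∝ prior × likelihood:
  Alerts: 0.206 × 0.02 × 0.114 = 0.00046968
  Newsletters: 0.0695 × 0.176 × 0.157 = 0.001920424
  Social: 0.492 × 0.16 × 0.204 = 0.01605888
  Work: 0.2325 × 0.04 × 0.018 = 0.0001674
Total = 0.018616384.
Largest term belongs to Social, so Social is most probable.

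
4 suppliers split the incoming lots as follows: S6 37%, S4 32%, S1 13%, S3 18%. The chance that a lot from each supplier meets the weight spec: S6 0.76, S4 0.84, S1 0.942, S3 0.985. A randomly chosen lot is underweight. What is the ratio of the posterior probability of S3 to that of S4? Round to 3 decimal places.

Taking complements, P(underweight | each) = S6 0.24, S4 0.16, S1 0.058, S3 0.015.
Prior × likelihood for each hypothesis:
  S6: 0.37 × 0.24 = 0.0888
  S4: 0.32 × 0.16 = 0.0512
  S1: 0.13 × 0.058 = 0.00754
  S3: 0.18 × 0.015 = 0.0027
Total = 0.15024.
The ratio is 0.0027 / 0.0512 (the normalizer cancels) = 0.053.

0.053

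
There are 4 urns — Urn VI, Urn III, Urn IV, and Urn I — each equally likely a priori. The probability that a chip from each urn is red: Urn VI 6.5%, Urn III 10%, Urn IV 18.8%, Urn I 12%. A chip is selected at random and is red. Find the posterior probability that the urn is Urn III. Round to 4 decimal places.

With a uniform prior (1/4 each), posterior ∝ likelihood:
  Urn VI: 0.065
  Urn III: 0.1
  Urn IV: 0.188
  Urn I: 0.12
Total = 0.473.
P(Urn III | evidence) = 0.1 / 0.473 ≈ 0.2114.

0.2114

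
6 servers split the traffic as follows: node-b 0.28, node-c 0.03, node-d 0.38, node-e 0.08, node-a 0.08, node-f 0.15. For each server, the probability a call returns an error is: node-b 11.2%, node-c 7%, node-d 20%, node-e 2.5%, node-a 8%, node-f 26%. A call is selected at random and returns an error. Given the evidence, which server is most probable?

Compute prior × likelihood for every hypothesis:
  node-b: 0.28 × 0.112 = 0.03136
  node-c: 0.03 × 0.07 = 0.0021
  node-d: 0.38 × 0.2 = 0.076
  node-e: 0.08 × 0.025 = 0.002
  node-a: 0.08 × 0.08 = 0.0064
  node-f: 0.15 × 0.26 = 0.039
Sum = 0.15686.
Largest term belongs to node-d, so node-d is most probable.

node-d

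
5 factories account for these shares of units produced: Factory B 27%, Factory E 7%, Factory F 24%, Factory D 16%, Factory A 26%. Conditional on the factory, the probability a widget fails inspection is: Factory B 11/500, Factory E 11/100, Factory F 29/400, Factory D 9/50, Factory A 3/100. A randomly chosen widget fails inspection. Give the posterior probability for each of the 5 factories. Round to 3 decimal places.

Factory B 0.088, Factory E 0.114, Factory F 0.257, Factory D 0.426, Factory A 0.115

Unnormalized posteriors (prior × likelihood):
  Factory B: 0.27 × 0.022 = 0.00594
  Factory E: 0.07 × 0.11 = 0.0077
  Factory F: 0.24 × 0.0725 = 0.0174
  Factory D: 0.16 × 0.18 = 0.0288
  Factory A: 0.26 × 0.03 = 0.0078
Sum = 0.06764.
P(Factory B | nonconforming) = 0.00594/0.06764 ≈ 0.088
P(Factory E | nonconforming) = 0.0077/0.06764 ≈ 0.114
P(Factory F | nonconforming) = 0.0174/0.06764 ≈ 0.257
P(Factory D | nonconforming) = 0.0288/0.06764 ≈ 0.426
P(Factory A | nonconforming) = 0.0078/0.06764 ≈ 0.115
(Check: 0.088+0.114+0.257+0.426+0.115 = 1.000.)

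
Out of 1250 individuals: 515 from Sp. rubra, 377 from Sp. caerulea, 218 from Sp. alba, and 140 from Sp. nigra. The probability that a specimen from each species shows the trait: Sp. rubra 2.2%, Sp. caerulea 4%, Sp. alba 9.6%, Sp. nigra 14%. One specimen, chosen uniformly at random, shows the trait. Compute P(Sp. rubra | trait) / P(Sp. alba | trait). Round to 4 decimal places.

Compute prior × likelihood for every hypothesis:
  Sp. rubra: 0.412 × 0.022 = 0.009064
  Sp. caerulea: 0.3016 × 0.04 = 0.012064
  Sp. alba: 0.1744 × 0.096 = 0.0167424
  Sp. nigra: 0.112 × 0.14 = 0.01568
Sum = 0.0535504.
The ratio is 0.009064 / 0.0167424 (the normalizer cancels) = 0.5414.

0.5414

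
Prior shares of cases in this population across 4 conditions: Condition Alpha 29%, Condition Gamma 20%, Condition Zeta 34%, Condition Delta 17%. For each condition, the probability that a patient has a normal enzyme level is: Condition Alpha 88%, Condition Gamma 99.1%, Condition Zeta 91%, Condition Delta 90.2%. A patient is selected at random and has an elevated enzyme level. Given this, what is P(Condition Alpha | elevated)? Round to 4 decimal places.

0.4150

Taking complements, P(elevated | each) = Condition Alpha 0.12, Condition Gamma 0.009, Condition Zeta 0.09, Condition Delta 0.098.
Compute prior × likelihood for every hypothesis:
  Condition Alpha: 0.29 × 0.12 = 0.0348
  Condition Gamma: 0.2 × 0.009 = 0.0018
  Condition Zeta: 0.34 × 0.09 = 0.0306
  Condition Delta: 0.17 × 0.098 = 0.01666
Sum = 0.08386.
P(Condition Alpha | evidence) = 0.0348 / 0.08386 ≈ 0.4150.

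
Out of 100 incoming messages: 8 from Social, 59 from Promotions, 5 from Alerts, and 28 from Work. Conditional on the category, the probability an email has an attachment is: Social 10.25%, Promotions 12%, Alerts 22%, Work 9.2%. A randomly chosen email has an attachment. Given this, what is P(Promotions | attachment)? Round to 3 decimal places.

0.612

By Bayes' rule, posterior ∝ prior × likelihood:
  Social: 0.08 × 0.1025 = 0.0082
  Promotions: 0.59 × 0.12 = 0.0708
  Alerts: 0.05 × 0.22 = 0.011
  Work: 0.28 × 0.092 = 0.02576
Normalizing constant = 0.11576.
P(Promotions | evidence) = 0.0708 / 0.11576 ≈ 0.612.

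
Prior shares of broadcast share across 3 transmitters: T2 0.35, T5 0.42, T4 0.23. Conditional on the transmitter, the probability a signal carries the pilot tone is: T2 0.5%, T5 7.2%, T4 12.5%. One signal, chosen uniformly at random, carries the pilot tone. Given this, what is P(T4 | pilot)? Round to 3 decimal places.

0.473

By Bayes' rule, posterior ∝ prior × likelihood:
  T2: 0.35 × 0.005 = 0.00175
  T5: 0.42 × 0.072 = 0.03024
  T4: 0.23 × 0.125 = 0.02875
Sum = 0.06074.
P(T4 | evidence) = 0.02875 / 0.06074 ≈ 0.473.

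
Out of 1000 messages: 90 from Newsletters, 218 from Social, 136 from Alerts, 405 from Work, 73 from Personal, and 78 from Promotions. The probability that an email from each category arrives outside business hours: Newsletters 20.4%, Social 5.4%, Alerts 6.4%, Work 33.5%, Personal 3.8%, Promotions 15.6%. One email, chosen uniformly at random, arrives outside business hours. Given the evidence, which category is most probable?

Prior × likelihood for each hypothesis:
  Newsletters: 0.09 × 0.204 = 0.01836
  Social: 0.218 × 0.054 = 0.011772
  Alerts: 0.136 × 0.064 = 0.008704
  Work: 0.405 × 0.335 = 0.135675
  Personal: 0.073 × 0.038 = 0.002774
  Promotions: 0.078 × 0.156 = 0.012168
Total = 0.189453.
Largest term belongs to Work, so Work is most probable.

Work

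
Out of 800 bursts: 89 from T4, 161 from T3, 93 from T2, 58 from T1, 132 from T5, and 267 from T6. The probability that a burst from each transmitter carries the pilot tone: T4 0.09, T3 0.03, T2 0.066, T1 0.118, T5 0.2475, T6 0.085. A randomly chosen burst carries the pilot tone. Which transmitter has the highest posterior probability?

T5

Compute prior × likelihood for every hypothesis:
  T4: 0.11125 × 0.09 = 0.0100125
  T3: 0.20125 × 0.03 = 0.0060375
  T2: 0.11625 × 0.066 = 0.0076725
  T1: 0.0725 × 0.118 = 0.008555
  T5: 0.165 × 0.2475 = 0.0408375
  T6: 0.33375 × 0.085 = 0.02836875
Total = 0.10148375.
Largest term belongs to T5, so T5 is most probable.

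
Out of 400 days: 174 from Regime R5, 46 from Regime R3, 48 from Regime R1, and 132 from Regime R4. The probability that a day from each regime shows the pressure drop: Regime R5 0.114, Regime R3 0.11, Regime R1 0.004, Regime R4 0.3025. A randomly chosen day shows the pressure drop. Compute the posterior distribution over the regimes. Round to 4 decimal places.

Prior × likelihood for each hypothesis:
  Regime R5: 0.435 × 0.114 = 0.04959
  Regime R3: 0.115 × 0.11 = 0.01265
  Regime R1: 0.12 × 0.004 = 0.00048
  Regime R4: 0.33 × 0.3025 = 0.099825
Total = 0.162545.
P(Regime R5 | drop) = 0.04959/0.162545 ≈ 0.3051
P(Regime R3 | drop) = 0.01265/0.162545 ≈ 0.0778
P(Regime R1 | drop) = 0.00048/0.162545 ≈ 0.0030
P(Regime R4 | drop) = 0.099825/0.162545 ≈ 0.6141

Regime R5 0.3051, Regime R3 0.0778, Regime R1 0.0030, Regime R4 0.6141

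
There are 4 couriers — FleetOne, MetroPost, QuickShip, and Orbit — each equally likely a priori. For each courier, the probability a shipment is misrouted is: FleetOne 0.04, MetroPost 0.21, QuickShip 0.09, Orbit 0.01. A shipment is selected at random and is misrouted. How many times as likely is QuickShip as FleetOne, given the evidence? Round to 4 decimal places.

Since the prior is uniform, the posterior is proportional to the likelihood:
  FleetOne: 0.04
  MetroPost: 0.21
  QuickShip: 0.09
  Orbit: 0.01
Sum = 0.35.
The ratio is 0.09 / 0.04 (the normalizer cancels) = 2.2500.

2.2500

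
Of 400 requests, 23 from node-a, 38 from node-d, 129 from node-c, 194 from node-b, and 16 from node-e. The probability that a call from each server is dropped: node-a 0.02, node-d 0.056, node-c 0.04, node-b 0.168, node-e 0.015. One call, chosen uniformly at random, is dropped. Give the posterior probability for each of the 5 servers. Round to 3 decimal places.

node-a 0.011, node-d 0.052, node-c 0.127, node-b 0.803, node-e 0.006

By Bayes' rule, posterior ∝ prior × likelihood:
  node-a: 0.0575 × 0.02 = 0.00115
  node-d: 0.095 × 0.056 = 0.00532
  node-c: 0.3225 × 0.04 = 0.0129
  node-b: 0.485 × 0.168 = 0.08148
  node-e: 0.04 × 0.015 = 0.0006
Total = 0.10145.
P(node-a | dropped) = 0.00115/0.10145 ≈ 0.011
P(node-d | dropped) = 0.00532/0.10145 ≈ 0.052
P(node-c | dropped) = 0.0129/0.10145 ≈ 0.127
P(node-b | dropped) = 0.08148/0.10145 ≈ 0.803
P(node-e | dropped) = 0.0006/0.10145 ≈ 0.006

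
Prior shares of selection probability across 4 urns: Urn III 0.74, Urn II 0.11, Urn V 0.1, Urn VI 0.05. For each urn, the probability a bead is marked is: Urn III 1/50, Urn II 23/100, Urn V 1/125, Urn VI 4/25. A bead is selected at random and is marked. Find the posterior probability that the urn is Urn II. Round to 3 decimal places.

By Bayes' rule, posterior ∝ prior × likelihood:
  Urn III: 0.74 × 0.02 = 0.0148
  Urn II: 0.11 × 0.23 = 0.0253
  Urn V: 0.1 × 0.008 = 0.0008
  Urn VI: 0.05 × 0.16 = 0.008
Normalizing constant = 0.0489.
P(Urn II | evidence) = 0.0253 / 0.0489 ≈ 0.517.

0.517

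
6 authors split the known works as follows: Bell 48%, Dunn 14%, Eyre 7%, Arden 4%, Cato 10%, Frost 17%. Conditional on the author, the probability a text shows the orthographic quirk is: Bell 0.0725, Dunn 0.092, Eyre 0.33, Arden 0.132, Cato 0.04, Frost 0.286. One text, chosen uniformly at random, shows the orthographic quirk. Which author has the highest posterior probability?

Frost

Unnormalized posteriors (prior × likelihood):
  Bell: 0.48 × 0.0725 = 0.0348
  Dunn: 0.14 × 0.092 = 0.01288
  Eyre: 0.07 × 0.33 = 0.0231
  Arden: 0.04 × 0.132 = 0.00528
  Cato: 0.1 × 0.04 = 0.004
  Frost: 0.17 × 0.286 = 0.04862
Normalizing constant = 0.12868.
Largest term belongs to Frost, so Frost is most probable.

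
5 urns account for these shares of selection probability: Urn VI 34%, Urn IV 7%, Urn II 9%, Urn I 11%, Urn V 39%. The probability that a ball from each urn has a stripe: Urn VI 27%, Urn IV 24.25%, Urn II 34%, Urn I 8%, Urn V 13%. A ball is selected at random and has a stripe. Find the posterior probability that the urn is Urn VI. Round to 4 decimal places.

Prior × likelihood for each hypothesis:
  Urn VI: 0.34 × 0.27 = 0.0918
  Urn IV: 0.07 × 0.2425 = 0.016975
  Urn II: 0.09 × 0.34 = 0.0306
  Urn I: 0.11 × 0.08 = 0.0088
  Urn V: 0.39 × 0.13 = 0.0507
Normalizing constant = 0.198875.
P(Urn VI | evidence) = 0.0918 / 0.198875 ≈ 0.4616.

0.4616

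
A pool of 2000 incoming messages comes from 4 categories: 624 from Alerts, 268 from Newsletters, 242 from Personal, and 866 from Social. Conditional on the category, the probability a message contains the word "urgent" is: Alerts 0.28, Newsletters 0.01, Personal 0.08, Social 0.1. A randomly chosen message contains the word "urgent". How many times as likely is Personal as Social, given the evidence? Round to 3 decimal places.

0.224

Unnormalized posteriors (prior × likelihood):
  Alerts: 0.312 × 0.28 = 0.08736
  Newsletters: 0.134 × 0.01 = 0.00134
  Personal: 0.121 × 0.08 = 0.00968
  Social: 0.433 × 0.1 = 0.0433
Sum = 0.14168.
The ratio is 0.00968 / 0.0433 (the normalizer cancels) = 0.224.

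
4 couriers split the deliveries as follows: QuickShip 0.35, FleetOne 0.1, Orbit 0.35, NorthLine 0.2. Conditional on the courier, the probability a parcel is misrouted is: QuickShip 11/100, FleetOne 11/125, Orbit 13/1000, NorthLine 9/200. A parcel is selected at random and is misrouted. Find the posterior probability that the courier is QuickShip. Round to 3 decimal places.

0.633

Prior × likelihood for each hypothesis:
  QuickShip: 0.35 × 0.11 = 0.0385
  FleetOne: 0.1 × 0.088 = 0.0088
  Orbit: 0.35 × 0.013 = 0.00455
  NorthLine: 0.2 × 0.045 = 0.009
Normalizing constant = 0.06085.
P(QuickShip | evidence) = 0.0385 / 0.06085 ≈ 0.633.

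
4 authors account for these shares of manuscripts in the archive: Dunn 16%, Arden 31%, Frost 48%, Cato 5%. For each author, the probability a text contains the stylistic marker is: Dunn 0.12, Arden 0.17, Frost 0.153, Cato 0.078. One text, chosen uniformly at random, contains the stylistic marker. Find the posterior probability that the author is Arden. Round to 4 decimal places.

0.3531

By Bayes' rule, posterior ∝ prior × likelihood:
  Dunn: 0.16 × 0.12 = 0.0192
  Arden: 0.31 × 0.17 = 0.0527
  Frost: 0.48 × 0.153 = 0.07344
  Cato: 0.05 × 0.078 = 0.0039
Total = 0.14924.
P(Arden | evidence) = 0.0527 / 0.14924 ≈ 0.3531.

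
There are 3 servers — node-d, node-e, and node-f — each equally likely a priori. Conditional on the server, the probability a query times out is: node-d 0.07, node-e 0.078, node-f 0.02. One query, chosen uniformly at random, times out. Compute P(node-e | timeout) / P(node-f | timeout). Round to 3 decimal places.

Since the prior is uniform, the posterior is proportional to the likelihood:
  node-d: 0.07
  node-e: 0.078
  node-f: 0.02
Total = 0.168.
The ratio is 0.078 / 0.02 (the normalizer cancels) = 3.900.

3.900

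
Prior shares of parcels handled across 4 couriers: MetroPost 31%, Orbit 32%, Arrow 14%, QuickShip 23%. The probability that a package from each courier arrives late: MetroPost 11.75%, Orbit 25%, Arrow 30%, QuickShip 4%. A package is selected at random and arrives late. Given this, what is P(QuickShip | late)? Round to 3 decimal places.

Compute prior × likelihood for every hypothesis:
  MetroPost: 0.31 × 0.1175 = 0.036425
  Orbit: 0.32 × 0.25 = 0.08
  Arrow: 0.14 × 0.3 = 0.042
  QuickShip: 0.23 × 0.04 = 0.0092
Sum = 0.167625.
P(QuickShip | evidence) = 0.0092 / 0.167625 ≈ 0.055.

0.055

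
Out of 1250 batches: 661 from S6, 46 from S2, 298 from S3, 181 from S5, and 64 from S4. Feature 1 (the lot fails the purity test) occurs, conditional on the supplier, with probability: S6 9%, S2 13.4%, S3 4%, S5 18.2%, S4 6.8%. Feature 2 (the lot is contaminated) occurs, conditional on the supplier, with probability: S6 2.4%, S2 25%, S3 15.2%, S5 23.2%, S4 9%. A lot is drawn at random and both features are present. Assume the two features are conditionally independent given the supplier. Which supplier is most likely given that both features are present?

S5

Prior × likelihood for each hypothesis:
  S6: 0.5288 × 0.09 × 0.024 = 0.001142208
  S2: 0.0368 × 0.134 × 0.25 = 0.0012328
  S3: 0.2384 × 0.04 × 0.152 = 0.001449472
  S5: 0.1448 × 0.182 × 0.232 = 0.0061140352
  S4: 0.0512 × 0.068 × 0.09 = 0.000313344
Total = 0.0102518592.
Largest term belongs to S5, so S5 is most probable.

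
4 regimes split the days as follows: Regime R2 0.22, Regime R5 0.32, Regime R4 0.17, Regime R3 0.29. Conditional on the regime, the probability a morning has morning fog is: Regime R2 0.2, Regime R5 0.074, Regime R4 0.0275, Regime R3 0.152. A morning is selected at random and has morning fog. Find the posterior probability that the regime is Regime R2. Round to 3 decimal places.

0.378

Prior × likelihood for each hypothesis:
  Regime R2: 0.22 × 0.2 = 0.044
  Regime R5: 0.32 × 0.074 = 0.02368
  Regime R4: 0.17 × 0.0275 = 0.004675
  Regime R3: 0.29 × 0.152 = 0.04408
Sum = 0.116435.
P(Regime R2 | evidence) = 0.044 / 0.116435 ≈ 0.378.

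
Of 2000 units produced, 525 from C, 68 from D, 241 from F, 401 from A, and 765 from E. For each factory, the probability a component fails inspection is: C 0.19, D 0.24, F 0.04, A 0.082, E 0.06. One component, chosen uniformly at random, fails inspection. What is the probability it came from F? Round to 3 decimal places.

Compute prior × likelihood for every hypothesis:
  C: 0.2625 × 0.19 = 0.049875
  D: 0.034 × 0.24 = 0.00816
  F: 0.1205 × 0.04 = 0.00482
  A: 0.2005 × 0.082 = 0.016441
  E: 0.3825 × 0.06 = 0.02295
Sum = 0.102246.
P(F | evidence) = 0.00482 / 0.102246 ≈ 0.047.

0.047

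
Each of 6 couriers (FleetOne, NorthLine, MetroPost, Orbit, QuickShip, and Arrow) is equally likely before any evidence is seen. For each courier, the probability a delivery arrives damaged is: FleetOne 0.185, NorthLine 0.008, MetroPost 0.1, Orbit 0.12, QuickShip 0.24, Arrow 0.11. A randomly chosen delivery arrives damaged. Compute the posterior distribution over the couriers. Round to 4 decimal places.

With a uniform prior (1/6 each), posterior ∝ likelihood:
  FleetOne: 0.185
  NorthLine: 0.008
  MetroPost: 0.1
  Orbit: 0.12
  QuickShip: 0.24
  Arrow: 0.11
Total = 0.763.
P(FleetOne | damaged) = 0.185/0.763 ≈ 0.2425
P(NorthLine | damaged) = 0.008/0.763 ≈ 0.0105
P(MetroPost | damaged) = 0.1/0.763 ≈ 0.1311
P(Orbit | damaged) = 0.12/0.763 ≈ 0.1573
P(QuickShip | damaged) = 0.24/0.763 ≈ 0.3145
P(Arrow | damaged) = 0.11/0.763 ≈ 0.1442

FleetOne 0.2425, NorthLine 0.0105, MetroPost 0.1311, Orbit 0.1573, QuickShip 0.3145, Arrow 0.1442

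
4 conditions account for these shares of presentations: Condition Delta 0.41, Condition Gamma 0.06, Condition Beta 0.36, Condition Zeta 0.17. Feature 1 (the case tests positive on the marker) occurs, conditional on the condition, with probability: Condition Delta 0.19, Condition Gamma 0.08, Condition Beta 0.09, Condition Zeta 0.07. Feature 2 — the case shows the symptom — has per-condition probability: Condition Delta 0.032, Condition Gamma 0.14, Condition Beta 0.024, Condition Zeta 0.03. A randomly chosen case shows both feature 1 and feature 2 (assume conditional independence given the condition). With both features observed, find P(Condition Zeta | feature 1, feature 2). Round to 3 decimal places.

Compute prior × likelihood for every hypothesis:
  Condition Delta: 0.41 × 0.19 × 0.032 = 0.0024928
  Condition Gamma: 0.06 × 0.08 × 0.14 = 0.000672
  Condition Beta: 0.36 × 0.09 × 0.024 = 0.0007776
  Condition Zeta: 0.17 × 0.07 × 0.03 = 0.000357
Total = 0.0042994.
P(Condition Zeta | evidence) = 0.000357 / 0.0042994 ≈ 0.083.

0.083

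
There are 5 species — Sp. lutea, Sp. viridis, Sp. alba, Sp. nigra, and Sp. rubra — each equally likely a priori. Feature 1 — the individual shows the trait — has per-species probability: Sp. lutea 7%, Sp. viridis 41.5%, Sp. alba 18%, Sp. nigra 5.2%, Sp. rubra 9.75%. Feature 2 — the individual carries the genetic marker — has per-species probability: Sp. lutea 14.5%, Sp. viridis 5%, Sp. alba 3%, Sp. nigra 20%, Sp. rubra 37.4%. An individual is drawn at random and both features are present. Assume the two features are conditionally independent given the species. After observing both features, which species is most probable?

Since the prior is uniform, the posterior is proportional to the likelihood:
  Sp. lutea: 0.07 × 0.145 = 0.01015
  Sp. viridis: 0.415 × 0.05 = 0.02075
  Sp. alba: 0.18 × 0.03 = 0.0054
  Sp. nigra: 0.052 × 0.2 = 0.0104
  Sp. rubra: 0.0975 × 0.374 = 0.036465
Normalizing constant = 0.083165.
Largest term belongs to Sp. rubra, so Sp. rubra is most probable.

Sp. rubra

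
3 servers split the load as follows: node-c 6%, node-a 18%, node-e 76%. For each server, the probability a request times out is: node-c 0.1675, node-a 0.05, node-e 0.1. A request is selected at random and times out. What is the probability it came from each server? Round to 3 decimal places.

node-c 0.106, node-a 0.095, node-e 0.800

Prior × likelihood for each hypothesis:
  node-c: 0.06 × 0.1675 = 0.01005
  node-a: 0.18 × 0.05 = 0.009
  node-e: 0.76 × 0.1 = 0.076
Total = 0.09505.
P(node-c | timeout) = 0.01005/0.09505 ≈ 0.106
P(node-a | timeout) = 0.009/0.09505 ≈ 0.095
P(node-e | timeout) = 0.076/0.09505 ≈ 0.800
(Check: 0.106+0.095+0.800 = 1.001.)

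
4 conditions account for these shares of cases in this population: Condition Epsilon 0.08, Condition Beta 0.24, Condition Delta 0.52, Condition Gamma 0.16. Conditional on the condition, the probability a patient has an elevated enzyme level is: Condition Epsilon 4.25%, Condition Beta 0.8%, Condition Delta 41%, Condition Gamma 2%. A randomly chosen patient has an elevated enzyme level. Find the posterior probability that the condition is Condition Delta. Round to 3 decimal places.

Compute prior × likelihood for every hypothesis:
  Condition Epsilon: 0.08 × 0.0425 = 0.0034
  Condition Beta: 0.24 × 0.008 = 0.00192
  Condition Delta: 0.52 × 0.41 = 0.2132
  Condition Gamma: 0.16 × 0.02 = 0.0032
Total = 0.22172.
P(Condition Delta | evidence) = 0.2132 / 0.22172 ≈ 0.962.

0.962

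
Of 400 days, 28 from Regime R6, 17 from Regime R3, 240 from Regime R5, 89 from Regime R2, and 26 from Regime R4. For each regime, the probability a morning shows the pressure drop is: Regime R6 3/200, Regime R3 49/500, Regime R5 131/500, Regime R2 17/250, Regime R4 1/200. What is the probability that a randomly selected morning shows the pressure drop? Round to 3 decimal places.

0.178

Unnormalized posteriors (prior × likelihood):
  Regime R6: 0.07 × 0.015 = 0.00105
  Regime R3: 0.0425 × 0.098 = 0.004165
  Regime R5: 0.6 × 0.262 = 0.1572
  Regime R2: 0.2225 × 0.068 = 0.01513
  Regime R4: 0.065 × 0.005 = 0.000325
P(drop) = 0.00105 + 0.004165 + 0.1572 + 0.01513 + 0.000325 = 0.17787 → 0.178.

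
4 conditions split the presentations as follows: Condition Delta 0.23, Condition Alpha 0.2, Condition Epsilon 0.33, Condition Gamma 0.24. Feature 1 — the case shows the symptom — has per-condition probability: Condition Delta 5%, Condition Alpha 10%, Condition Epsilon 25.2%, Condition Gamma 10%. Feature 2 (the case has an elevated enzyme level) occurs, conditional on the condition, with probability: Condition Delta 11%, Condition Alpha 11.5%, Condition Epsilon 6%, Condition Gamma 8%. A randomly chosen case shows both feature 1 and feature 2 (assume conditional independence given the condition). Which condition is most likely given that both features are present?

Prior × likelihood for each hypothesis:
  Condition Delta: 0.23 × 0.05 × 0.11 = 0.001265
  Condition Alpha: 0.2 × 0.1 × 0.115 = 0.0023
  Condition Epsilon: 0.33 × 0.252 × 0.06 = 0.0049896
  Condition Gamma: 0.24 × 0.1 × 0.08 = 0.00192
Total = 0.0104746.
Largest term belongs to Condition Epsilon, so Condition Epsilon is most probable.

Condition Epsilon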